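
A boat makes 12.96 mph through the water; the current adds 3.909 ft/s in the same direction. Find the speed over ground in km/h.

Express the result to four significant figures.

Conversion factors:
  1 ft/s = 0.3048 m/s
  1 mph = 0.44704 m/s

12.96 mph × 0.44704 → 5.79364 m/s
3.909 ft/s × 0.3048 → 1.19146 m/s
Total: 5.79364 + 1.19146 = 6.9851 m/s
In km/h: 6.9851 / (1/3.6) = 25.1464 km/h

25.15 km/h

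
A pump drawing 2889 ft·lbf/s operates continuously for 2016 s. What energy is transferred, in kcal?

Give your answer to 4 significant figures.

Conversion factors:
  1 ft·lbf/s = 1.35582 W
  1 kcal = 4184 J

2889 ft·lbf/s × 1.35582 → 3916.96 W
E = P × t = 3916.96 W × 2016 s = 7.89659×10⁶ J
7.89659×10⁶ J ÷ (4184 J/kcal) = 1887.33 kcal

1887 kcal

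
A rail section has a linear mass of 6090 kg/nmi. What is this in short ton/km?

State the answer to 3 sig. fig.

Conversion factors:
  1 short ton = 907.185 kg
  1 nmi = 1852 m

3.62 short ton/km

6090 kg/nmi ÷ 1852 m/nmi = 3.28834 kg/m
3.28834 kg/m ÷ 907.185 kg/short ton × 1000 m/km = 3.62477 short ton/km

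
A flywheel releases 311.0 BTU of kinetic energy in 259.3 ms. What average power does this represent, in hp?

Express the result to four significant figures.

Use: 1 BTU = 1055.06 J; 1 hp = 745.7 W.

1697 hp

311.0 BTU × 1055.06 = 328124 J
259.3 ms × 0.001 = 0.2593 s
P = E / t = 328124 J / 0.2593 s = 1.26542×10⁶ W
1.26542×10⁶ W ÷ (745.7 W/hp) = 1696.96 hp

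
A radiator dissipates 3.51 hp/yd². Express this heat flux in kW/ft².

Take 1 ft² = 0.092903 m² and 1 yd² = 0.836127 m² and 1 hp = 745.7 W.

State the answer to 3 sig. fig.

0.291 kW/ft²

3.51 hp/yd² × 745.7 W/hp ÷ 0.836127 m²/yd² = 3130.39 W/m²
3130.39 W/m² ÷ 1000 W/kW × 0.092903 m²/ft² = 0.290823 kW/ft²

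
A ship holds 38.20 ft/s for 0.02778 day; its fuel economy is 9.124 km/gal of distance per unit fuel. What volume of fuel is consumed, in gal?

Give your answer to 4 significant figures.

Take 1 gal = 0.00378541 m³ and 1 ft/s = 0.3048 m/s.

38.20 ft/s → 11.6434 m/s
0.02778 day → 2400.19 s
d = v × t = 11.6434 × 2400.19 = 27946.4 m
9.124 km/gal → 2.41031×10⁶ m/m³
V = d / (distance per unit fuel) = 27946.4 / 2.41031×10⁶ = 0.0115945 m³
In gal: 0.0115945 / 0.00378541 = 3.06294 gal

3.063 gal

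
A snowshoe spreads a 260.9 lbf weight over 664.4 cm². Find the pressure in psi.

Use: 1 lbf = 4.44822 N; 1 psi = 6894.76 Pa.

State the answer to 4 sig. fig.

2.533 psi

260.9 lbf × 4.44822 → 1160.54 N
664.4 cm² × 0.0001 → 0.06644 m²
P = F / A = 1160.54 N / 0.06644 m² = 17467.5 Pa
17467.5 Pa ÷ (6894.76 Pa/psi) = 2.53345 psi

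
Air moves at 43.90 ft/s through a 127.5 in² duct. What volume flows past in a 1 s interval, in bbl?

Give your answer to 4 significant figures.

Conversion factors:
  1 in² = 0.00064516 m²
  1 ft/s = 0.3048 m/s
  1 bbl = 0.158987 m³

43.90 ft/s × 0.3048 → 13.3807 m/s
127.5 in² × 0.00064516 → 0.0822579 m²
V = v × A × t = 13.3807 m/s × 0.0822579 m² × 1 s = 1.10067 m³
1.10067 m³ ÷ (0.158987 m³/bbl) = 6.92302 bbl

6.923 bbl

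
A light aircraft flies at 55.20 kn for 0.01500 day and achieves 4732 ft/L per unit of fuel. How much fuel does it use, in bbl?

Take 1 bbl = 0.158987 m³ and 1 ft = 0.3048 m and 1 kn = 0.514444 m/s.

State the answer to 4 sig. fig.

55.20 kn → 28.3973 m/s
0.01500 day → 1296 s
d = v × t = 28.3973 × 1296 = 36802.9 m
4732 ft/L → 1.44231×10⁶ m/m³
V = d / (distance per unit fuel) = 36802.9 / 1.44231×10⁶ = 0.0255166 m³
In bbl: 0.0255166 / 0.158987 = 0.160495 bbl

0.1605 bbl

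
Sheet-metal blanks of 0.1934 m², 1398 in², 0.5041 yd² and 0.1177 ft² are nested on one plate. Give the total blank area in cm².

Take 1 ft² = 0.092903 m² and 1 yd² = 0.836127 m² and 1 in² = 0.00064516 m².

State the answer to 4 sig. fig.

1.528×10⁴ cm²

0.1934 m² (already m²)
1398 in² × 0.00064516 = 0.901934 m²
0.5041 yd² × 0.836127 = 0.421492 m²
0.1177 ft² × 0.092903 = 0.0109347 m²
Total: 0.1934 + 0.901934 + 0.421492 + 0.0109347 = 1.52776 m²
In cm²: 1.52776 / 0.0001 = 15277.6 cm²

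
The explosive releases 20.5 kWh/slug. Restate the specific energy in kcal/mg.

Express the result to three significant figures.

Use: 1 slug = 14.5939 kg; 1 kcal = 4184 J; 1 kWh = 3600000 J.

0.00121 kcal/mg

20.5 kWh/slug × 3600000 J/kWh ÷ 14.5939 kg/slug = 5.05691×10⁶ J/kg
5.05691×10⁶ J/kg ÷ 4184 J/kcal × 10⁻⁶ kg/mg = 0.00120863 kcal/mg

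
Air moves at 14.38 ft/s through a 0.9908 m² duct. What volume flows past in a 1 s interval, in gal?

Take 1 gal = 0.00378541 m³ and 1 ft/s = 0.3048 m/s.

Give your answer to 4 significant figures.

14.38 ft/s × 0.3048 → 4.38302 m/s
V = v × A × t = 4.38302 m/s × 0.9908 m² × 1 s = 4.3427 m³
4.3427 m³ ÷ (0.00378541 m³/gal) = 1147.22 gal

1147 gal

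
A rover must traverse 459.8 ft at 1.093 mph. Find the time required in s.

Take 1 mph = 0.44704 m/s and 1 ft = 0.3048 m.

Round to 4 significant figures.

286.8 s

459.8 ft × 0.3048 = 140.147 m
1.093 mph × 0.44704 = 0.488615 m/s
t = d / v = 140.147 m / 0.488615 m/s = 286.825 s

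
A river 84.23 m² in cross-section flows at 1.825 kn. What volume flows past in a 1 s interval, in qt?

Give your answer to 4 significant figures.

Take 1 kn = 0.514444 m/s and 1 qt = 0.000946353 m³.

1.825 kn × 0.514444 → 0.93886 m/s
V = v × A × t = 0.93886 m/s × 84.23 m² × 1 s = 79.0802 m³
79.0802 m³ ÷ (0.000946353 m³/qt) = 83563.1 qt

8.356×10⁴ qt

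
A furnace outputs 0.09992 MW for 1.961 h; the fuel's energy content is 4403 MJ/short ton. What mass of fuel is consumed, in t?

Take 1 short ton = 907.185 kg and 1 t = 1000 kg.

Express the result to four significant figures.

0.1453 t

0.09992 MW → 99920 W
1.961 h → 7059.6 s
E = P × t = 99920 × 7059.6 = 7.05395×10⁸ J
4403 MJ/short ton → 4.85348×10⁶ J/kg
m = E / e_s = 7.05395×10⁸ / 4.85348×10⁶ = 145.338 kg
In t: 145.338 / 1000 = 0.145338 t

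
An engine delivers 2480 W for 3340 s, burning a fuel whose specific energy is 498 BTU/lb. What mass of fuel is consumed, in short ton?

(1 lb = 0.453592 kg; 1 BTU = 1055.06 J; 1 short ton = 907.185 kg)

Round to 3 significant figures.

E = P × t = 2480 × 3340 = 8.2832×10⁶ J
498 BTU/lb → 1.15835×10⁶ J/kg
m = E / e_s = 8.2832×10⁶ / 1.15835×10⁶ = 7.15086 kg
In short ton: 7.15086 / 907.185 = 0.00788247 short ton

0.00788 short ton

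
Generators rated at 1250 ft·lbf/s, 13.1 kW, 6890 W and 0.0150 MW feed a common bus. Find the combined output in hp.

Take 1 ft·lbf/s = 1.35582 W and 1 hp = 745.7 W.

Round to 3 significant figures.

49.2 hp

1250 ft·lbf/s × 1.35582 = 1694.78 W
13.1 kW × 1000 = 13100 W
6890 W (already W)
0.0150 MW × 1000000 = 15000 W
Combined: 1694.78 + 13100 + 6890 + 15000 = 36684.8 W
In hp: 36684.8 / 745.7 = 49.1951 hp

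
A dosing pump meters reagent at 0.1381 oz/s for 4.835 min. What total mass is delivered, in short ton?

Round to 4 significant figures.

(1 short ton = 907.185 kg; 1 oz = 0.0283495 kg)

0.1381 oz/s → 0.00391507 kg/s
4.835 min → 290.1 s
m = ṁ × t = 0.00391507 × 290.1 = 1.13576 kg
In short ton: 1.13576 / 907.185 = 0.00125196 short ton

0.001252 short ton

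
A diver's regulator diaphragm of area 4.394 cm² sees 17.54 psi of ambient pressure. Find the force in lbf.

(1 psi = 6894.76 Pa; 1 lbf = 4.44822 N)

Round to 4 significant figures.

11.95 lbf

17.54 psi × 6894.76 → 120934 Pa
4.394 cm² × 0.0001 → 4.394×10⁻⁴ m²
F = P × A = 120934 Pa × 4.394×10⁻⁴ m² = 53.1384 N
53.1384 N ÷ (4.44822 N/lbf) = 11.946 lbf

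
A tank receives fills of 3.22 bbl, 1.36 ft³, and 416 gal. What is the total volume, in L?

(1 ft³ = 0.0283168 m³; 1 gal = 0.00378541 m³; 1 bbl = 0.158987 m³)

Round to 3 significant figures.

3.22 bbl × 0.158987 → 0.511938 m³
1.36 ft³ × 0.0283168 → 0.0385108 m³
416 gal × 0.00378541 → 1.57473 m³
Sum: 0.511938 + 0.0385108 + 1.57473 = 2.12518 m³
In L: 2.12518 / 0.001 = 2125.18 L

2130 L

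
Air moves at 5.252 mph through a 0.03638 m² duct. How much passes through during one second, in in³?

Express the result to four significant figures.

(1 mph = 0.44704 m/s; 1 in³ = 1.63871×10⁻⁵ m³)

5212 in³

5.252 mph × 0.44704 → 2.34785 m/s
V = v × A × t = 2.34785 m/s × 0.03638 m² × 1 s = 0.0854148 m³
0.0854148 m³ ÷ (1.63871×10⁻⁵ m³/in³) = 5212.32 in³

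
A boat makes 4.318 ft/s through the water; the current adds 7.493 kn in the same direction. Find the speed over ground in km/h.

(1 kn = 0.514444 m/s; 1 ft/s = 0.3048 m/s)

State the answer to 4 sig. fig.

4.318 ft/s × 0.3048 = 1.31613 m/s
7.493 kn × 0.514444 = 3.85473 m/s
Total: 1.31613 + 3.85473 = 5.17086 m/s
In km/h: 5.17086 / (1/3.6) = 18.6151 km/h

18.62 km/h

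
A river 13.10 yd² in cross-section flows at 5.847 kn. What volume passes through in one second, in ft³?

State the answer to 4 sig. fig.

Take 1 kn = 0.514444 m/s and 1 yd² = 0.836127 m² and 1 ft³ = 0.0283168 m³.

5.847 kn × 0.514444 → 3.00795 m/s
13.10 yd² × 0.836127 → 10.9533 m²
V = v × A × t = 3.00795 m/s × 10.9533 m² × 1 s = 32.947 m³
32.947 m³ ÷ (0.0283168 m³/ft³) = 1163.51 ft³

1164 ft³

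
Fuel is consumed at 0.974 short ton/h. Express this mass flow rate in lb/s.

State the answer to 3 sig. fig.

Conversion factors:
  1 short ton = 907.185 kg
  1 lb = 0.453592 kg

0.541 lb/s

0.974 short ton/h × 907.185 kg/short ton ÷ 3600 s/h = 0.245444 kg/s
0.245444 kg/s ÷ 0.453592 kg/lb = 0.541112 lb/s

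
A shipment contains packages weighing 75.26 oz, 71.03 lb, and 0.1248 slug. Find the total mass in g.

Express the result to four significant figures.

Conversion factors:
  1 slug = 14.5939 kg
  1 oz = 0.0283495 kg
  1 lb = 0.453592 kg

3.617×10⁴ g

75.26 oz × 0.0283495 = 2.13358 kg
71.03 lb × 0.453592 = 32.2186 kg
0.1248 slug × 14.5939 = 1.82132 kg
Combined: 2.13358 + 32.2186 + 1.82132 = 36.1735 kg
In g: 36.1735 / 0.001 = 36173.5 g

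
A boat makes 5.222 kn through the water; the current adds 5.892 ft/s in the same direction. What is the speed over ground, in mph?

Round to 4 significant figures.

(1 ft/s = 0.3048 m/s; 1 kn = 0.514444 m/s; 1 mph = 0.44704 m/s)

10.03 mph

5.222 kn × 0.514444 = 2.68643 m/s
5.892 ft/s × 0.3048 = 1.79588 m/s
Sum: 2.68643 + 1.79588 = 4.48231 m/s
In mph: 4.48231 / 0.44704 = 10.0266 mph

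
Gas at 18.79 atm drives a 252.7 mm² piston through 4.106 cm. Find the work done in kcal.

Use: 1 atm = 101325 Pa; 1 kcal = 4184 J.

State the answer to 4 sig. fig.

18.79 atm → 1.9039×10⁶ Pa
252.7 mm² → 2.527×10⁻⁴ m²
F = P × A = 1.9039×10⁶ × 2.527×10⁻⁴ = 481.116 N
4.106 cm → 0.04106 m
W = F × d = 481.116 × 0.04106 = 19.7546 J
In kcal: 19.7546 / 4184 = 0.00472146 kcal

0.004721 kcal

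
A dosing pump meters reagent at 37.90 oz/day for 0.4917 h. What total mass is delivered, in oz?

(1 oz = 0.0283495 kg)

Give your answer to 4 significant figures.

0.7765 oz

37.90 oz/day → 1.24357×10⁻⁵ kg/s
0.4917 h → 1770.12 s
m = ṁ × t = 1.24357×10⁻⁵ × 1770.12 = 0.0220127 kg
In oz: 0.0220127 / 0.0283495 = 0.776476 oz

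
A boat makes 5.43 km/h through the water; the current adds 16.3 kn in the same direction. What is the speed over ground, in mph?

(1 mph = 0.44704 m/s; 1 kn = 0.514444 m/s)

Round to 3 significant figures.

22.1 mph

5.43 km/h × (1/3.6) = 1.50833 m/s
16.3 kn × 0.514444 = 8.38544 m/s
Total: 1.50833 + 8.38544 = 9.89377 m/s
In mph: 9.89377 / 0.44704 = 22.1317 mph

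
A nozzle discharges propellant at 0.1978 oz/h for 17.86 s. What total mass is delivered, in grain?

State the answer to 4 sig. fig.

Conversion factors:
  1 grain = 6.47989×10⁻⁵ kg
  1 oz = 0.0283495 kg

0.4293 grain

0.1978 oz/h → 1.55765×10⁻⁶ kg/s
m = ṁ × t = 1.55765×10⁻⁶ × 17.86 = 2.78196×10⁻⁵ kg
In grain: 2.78196×10⁻⁵ / 6.47989×10⁻⁵ = 0.429322 grain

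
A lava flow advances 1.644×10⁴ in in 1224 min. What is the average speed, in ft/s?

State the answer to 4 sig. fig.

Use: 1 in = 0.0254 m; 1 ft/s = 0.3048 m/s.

0.01865 ft/s

1.644×10⁴ in × 0.0254 → 417.576 m
1224 min × 60 → 73440 s
v = d / t = 417.576 m / 73440 s = 0.00568595 m/s
0.00568595 m/s ÷ (0.3048 m/s/ft/s) = 0.0186547 ft/s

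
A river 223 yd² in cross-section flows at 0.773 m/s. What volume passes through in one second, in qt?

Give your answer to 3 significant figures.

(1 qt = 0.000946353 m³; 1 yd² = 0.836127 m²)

1.52×10⁵ qt

223 yd² × 0.836127 = 186.456 m²
V = v × A × t = 0.773 m/s × 186.456 m² × 1 s = 144.13 m³
144.13 m³ ÷ (0.000946353 m³/qt) = 152300 qt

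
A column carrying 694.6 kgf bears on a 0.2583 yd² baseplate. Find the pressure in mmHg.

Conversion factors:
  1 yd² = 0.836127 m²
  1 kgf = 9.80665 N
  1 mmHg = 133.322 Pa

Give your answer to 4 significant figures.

694.6 kgf × 9.80665 → 6811.7 N
0.2583 yd² × 0.836127 → 0.215972 m²
P = F / A = 6811.7 N / 0.215972 m² = 31539.7 Pa
31539.7 Pa ÷ (133.322 Pa/mmHg) = 236.568 mmHg

236.6 mmHg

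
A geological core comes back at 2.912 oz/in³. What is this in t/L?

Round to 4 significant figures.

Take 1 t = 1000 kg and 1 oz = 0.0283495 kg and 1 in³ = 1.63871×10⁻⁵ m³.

2.912 oz/in³ × 0.0283495 kg/oz ÷ 1.63871×10⁻⁵ m³/in³ = 5037.73 kg/m³
5037.73 kg/m³ ÷ 1000 kg/t × 0.001 m³/L = 0.00503773 t/L

0.005038 t/L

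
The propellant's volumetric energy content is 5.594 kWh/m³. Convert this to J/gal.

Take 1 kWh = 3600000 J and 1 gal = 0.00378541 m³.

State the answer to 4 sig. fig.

5.594 kWh/m³ × 3600000 J/kWh = 2.01384×10⁷ J/m³
2.01384×10⁷ J/m³ × 0.00378541 m³/gal = 76232.1 J/gal

7.623×10⁴ J/gal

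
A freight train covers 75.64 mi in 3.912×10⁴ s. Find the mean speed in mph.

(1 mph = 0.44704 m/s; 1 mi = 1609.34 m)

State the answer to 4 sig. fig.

6.961 mph

75.64 mi × 1609.34 → 121730 m
v = d / t = 121730 m / 39120 s = 3.11171 m/s
3.11171 m/s ÷ (0.44704 m/s/mph) = 6.9607 mph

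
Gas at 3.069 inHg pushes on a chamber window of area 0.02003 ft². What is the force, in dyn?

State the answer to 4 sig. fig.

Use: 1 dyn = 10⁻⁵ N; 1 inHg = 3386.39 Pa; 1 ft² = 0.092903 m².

3.069 inHg × 3386.39 = 10392.8 Pa
0.02003 ft² × 0.092903 = 0.00186085 m²
F = P × A = 10392.8 Pa × 0.00186085 m² = 19.3394 N
19.3394 N ÷ (10⁻⁵ N/dyn) = 1.93394×10⁶ dyn

1.934×10⁶ dyn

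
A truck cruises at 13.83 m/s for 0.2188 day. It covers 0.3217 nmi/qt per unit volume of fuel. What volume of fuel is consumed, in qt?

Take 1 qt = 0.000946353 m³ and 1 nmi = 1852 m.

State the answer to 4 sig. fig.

0.2188 day → 18904.3 s
d = v × t = 13.83 × 18904.3 = 261446 m
0.3217 nmi/qt → 629563 m/m³
V = d / (distance per unit fuel) = 261446 / 629563 = 0.415282 m³
In qt: 0.415282 / 0.000946353 = 438.824 qt

438.8 qt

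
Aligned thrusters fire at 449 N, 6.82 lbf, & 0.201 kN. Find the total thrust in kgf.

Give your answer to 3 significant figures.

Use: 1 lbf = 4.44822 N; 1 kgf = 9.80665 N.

69.4 kgf

449 N (already N)
6.82 lbf × 4.44822 = 30.3369 N
0.201 kN × 1000 = 201 N
Combined: 449 + 30.3369 + 201 = 680.337 N
In kgf: 680.337 / 9.80665 = 69.3751 kgf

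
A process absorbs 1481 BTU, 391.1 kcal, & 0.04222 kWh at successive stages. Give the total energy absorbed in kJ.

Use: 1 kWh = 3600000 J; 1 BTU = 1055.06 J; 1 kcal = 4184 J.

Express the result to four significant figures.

1481 BTU × 1055.06 → 1.56254×10⁶ J
391.1 kcal × 4184 → 1.63636×10⁶ J
0.04222 kWh × 3600000 → 151992 J
Sum: 1.56254×10⁶ + 1.63636×10⁶ + 151992 = 3.35089×10⁶ J
In kJ: 3.35089×10⁶ / 1000 = 3350.89 kJ

3351 kJ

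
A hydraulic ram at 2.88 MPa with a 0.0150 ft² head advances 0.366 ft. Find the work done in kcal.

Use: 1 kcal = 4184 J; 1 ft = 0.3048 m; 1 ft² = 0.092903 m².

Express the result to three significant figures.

0.107 kcal

2.88 MPa → 2.88×10⁶ Pa
0.0150 ft² → 0.00139354 m²
F = P × A = 2.88×10⁶ × 0.00139354 = 4013.4 N
0.366 ft → 0.111557 m
W = F × d = 4013.4 × 0.111557 = 447.723 J
In kcal: 447.723 / 4184 = 0.107008 kcal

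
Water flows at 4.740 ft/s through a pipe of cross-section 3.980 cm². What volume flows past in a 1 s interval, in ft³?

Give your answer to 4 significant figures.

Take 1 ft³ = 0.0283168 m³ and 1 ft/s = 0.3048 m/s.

0.02031 ft³

4.740 ft/s × 0.3048 = 1.44475 m/s
3.980 cm² × 0.0001 = 3.98×10⁻⁴ m²
V = v × A × t = 1.44475 m/s × 3.98×10⁻⁴ m² × 1 s = 5.7501×10⁻⁴ m³
5.7501×10⁻⁴ m³ ÷ (0.0283168 m³/ft³) = 0.0203063 ft³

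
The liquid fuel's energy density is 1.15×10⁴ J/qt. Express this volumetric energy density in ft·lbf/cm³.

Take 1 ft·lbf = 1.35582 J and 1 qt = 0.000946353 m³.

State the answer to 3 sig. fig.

8.96 ft·lbf/cm³

1.15×10⁴ J/qt ÷ 0.000946353 m³/qt = 1.21519×10⁷ J/m³
1.21519×10⁷ J/m³ ÷ 1.35582 J/ft·lbf × 10⁻⁶ m³/cm³ = 8.96277 ft·lbf/cm³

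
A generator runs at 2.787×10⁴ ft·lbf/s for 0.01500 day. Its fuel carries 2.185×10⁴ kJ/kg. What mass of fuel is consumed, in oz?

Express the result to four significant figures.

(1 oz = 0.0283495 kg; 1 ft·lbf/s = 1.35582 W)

79.06 oz

2.787×10⁴ ft·lbf/s → 37786.7 W
0.01500 day → 1296 s
E = P × t = 37786.7 × 1296 = 4.89716×10⁷ J
2.185×10⁴ kJ/kg → 2.185×10⁷ J/kg
m = E / e_s = 4.89716×10⁷ / 2.185×10⁷ = 2.24126 kg
In oz: 2.24126 / 0.0283495 = 79.0582 oz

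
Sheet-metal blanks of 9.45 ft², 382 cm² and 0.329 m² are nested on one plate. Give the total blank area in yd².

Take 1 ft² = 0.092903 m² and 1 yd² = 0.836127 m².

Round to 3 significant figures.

9.45 ft² × 0.092903 = 0.877933 m²
382 cm² × 0.0001 = 0.0382 m²
0.329 m² (already m²)
Sum: 0.877933 + 0.0382 + 0.329 = 1.24513 m²
In yd²: 1.24513 / 0.836127 = 1.48916 yd²

1.49 yd²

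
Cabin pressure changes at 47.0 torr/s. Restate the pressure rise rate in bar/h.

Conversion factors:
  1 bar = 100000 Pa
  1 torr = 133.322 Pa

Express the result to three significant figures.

47.0 torr/s × 133.322 Pa/torr = 6266.13 Pa/s
6266.13 Pa/s ÷ 100000 Pa/bar × 3600 s/h = 225.581 bar/h

226 bar/h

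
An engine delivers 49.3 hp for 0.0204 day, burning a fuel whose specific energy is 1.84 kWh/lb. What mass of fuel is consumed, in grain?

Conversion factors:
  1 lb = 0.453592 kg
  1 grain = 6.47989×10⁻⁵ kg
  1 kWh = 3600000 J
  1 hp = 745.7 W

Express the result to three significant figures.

6.85×10⁴ grain

49.3 hp → 36763 W
0.0204 day → 1762.56 s
E = P × t = 36763 × 1762.56 = 6.4797×10⁷ J
1.84 kWh/lb → 1.46034×10⁷ J/kg
m = E / e_s = 6.4797×10⁷ / 1.46034×10⁷ = 4.43712 kg
In grain: 4.43712 / 6.47989×10⁻⁵ = 68475.2 grain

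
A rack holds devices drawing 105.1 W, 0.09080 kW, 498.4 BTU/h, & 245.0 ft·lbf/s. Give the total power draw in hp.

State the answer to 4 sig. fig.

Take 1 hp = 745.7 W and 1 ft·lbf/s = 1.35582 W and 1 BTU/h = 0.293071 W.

105.1 W (already W)
0.09080 kW × 1000 = 90.8 W
498.4 BTU/h × 0.293071 = 146.067 W
245.0 ft·lbf/s × 1.35582 = 332.176 W
Total: 105.1 + 90.8 + 146.067 + 332.176 = 674.143 W
In hp: 674.143 / 745.7 = 0.90404 hp

0.9040 hp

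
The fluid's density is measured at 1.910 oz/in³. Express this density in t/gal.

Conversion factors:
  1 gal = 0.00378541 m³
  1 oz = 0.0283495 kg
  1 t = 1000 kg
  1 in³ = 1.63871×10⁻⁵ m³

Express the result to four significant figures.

1.910 oz/in³ × 0.0283495 kg/oz ÷ 1.63871×10⁻⁵ m³/in³ = 3304.28 kg/m³
3304.28 kg/m³ ÷ 1000 kg/t × 0.00378541 m³/gal = 0.0125081 t/gal

0.01251 t/gal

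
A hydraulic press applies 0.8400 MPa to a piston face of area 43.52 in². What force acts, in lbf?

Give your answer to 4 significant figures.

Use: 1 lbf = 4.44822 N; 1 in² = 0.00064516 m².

0.8400 MPa × 1000000 = 840000 Pa
43.52 in² × 0.00064516 = 0.0280774 m²
F = P × A = 840000 Pa × 0.0280774 m² = 23585 N
23585 N ÷ (4.44822 N/lbf) = 5302.12 lbf

5302 lbf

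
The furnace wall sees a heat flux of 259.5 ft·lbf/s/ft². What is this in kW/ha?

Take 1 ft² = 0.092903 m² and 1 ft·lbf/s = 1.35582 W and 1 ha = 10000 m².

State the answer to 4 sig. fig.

3.787×10⁴ kW/ha

259.5 ft·lbf/s/ft² × 1.35582 W/ft·lbf/s ÷ 0.092903 m²/ft² = 3787.13 W/m²
3787.13 W/m² ÷ 1000 W/kW × 10000 m²/ha = 37871.3 kW/ha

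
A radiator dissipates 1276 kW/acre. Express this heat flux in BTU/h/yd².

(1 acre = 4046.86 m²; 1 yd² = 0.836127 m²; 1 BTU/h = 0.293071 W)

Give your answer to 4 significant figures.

1276 kW/acre × 1000 W/kW ÷ 4046.86 m²/acre = 315.306 W/m²
315.306 W/m² ÷ 0.293071 W/BTU/h × 0.836127 m²/yd² = 899.563 BTU/h/yd²

899.6 BTU/h/yd²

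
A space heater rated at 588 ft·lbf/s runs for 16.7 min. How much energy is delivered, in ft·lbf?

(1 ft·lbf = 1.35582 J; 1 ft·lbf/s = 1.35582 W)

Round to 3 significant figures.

5.89×10⁵ ft·lbf

588 ft·lbf/s × 1.35582 = 797.222 W
16.7 min × 60 = 1002 s
E = P × t = 797.222 W × 1002 s = 798816 J
798816 J ÷ (1.35582 J/ft·lbf) = 589176 ft·lbf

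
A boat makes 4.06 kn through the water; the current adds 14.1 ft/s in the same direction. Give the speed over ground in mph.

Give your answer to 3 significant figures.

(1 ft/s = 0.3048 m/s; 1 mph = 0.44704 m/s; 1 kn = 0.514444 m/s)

14.3 mph

4.06 kn × 0.514444 = 2.08864 m/s
14.1 ft/s × 0.3048 = 4.29768 m/s
Total: 2.08864 + 4.29768 = 6.38632 m/s
In mph: 6.38632 / 0.44704 = 14.2858 mph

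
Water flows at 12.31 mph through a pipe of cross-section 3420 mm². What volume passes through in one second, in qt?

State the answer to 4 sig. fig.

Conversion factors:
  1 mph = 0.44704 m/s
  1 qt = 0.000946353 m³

12.31 mph × 0.44704 = 5.50306 m/s
3420 mm² × 10⁻⁶ = 0.00342 m²
V = v × A × t = 5.50306 m/s × 0.00342 m² × 1 s = 0.0188205 m³
0.0188205 m³ ÷ (0.000946353 m³/qt) = 19.8874 qt

19.89 qt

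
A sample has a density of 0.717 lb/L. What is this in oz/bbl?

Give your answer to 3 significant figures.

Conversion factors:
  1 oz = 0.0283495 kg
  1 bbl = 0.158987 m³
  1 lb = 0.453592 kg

1820 oz/bbl

0.717 lb/L × 0.453592 kg/lb ÷ 0.001 m³/L = 325.225 kg/m³
325.225 kg/m³ ÷ 0.0283495 kg/oz × 0.158987 m³/bbl = 1823.9 oz/bbl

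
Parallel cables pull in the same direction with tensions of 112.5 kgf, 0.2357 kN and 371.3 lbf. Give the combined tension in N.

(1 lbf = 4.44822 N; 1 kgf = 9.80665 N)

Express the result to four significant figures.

2991 N

112.5 kgf × 9.80665 = 1103.25 N
0.2357 kN × 1000 = 235.7 N
371.3 lbf × 4.44822 = 1651.62 N
Total: 1103.25 + 235.7 + 1651.62 = 2990.57 N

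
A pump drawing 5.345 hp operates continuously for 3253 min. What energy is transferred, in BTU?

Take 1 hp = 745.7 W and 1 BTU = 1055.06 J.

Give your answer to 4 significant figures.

7.373×10⁵ BTU

5.345 hp × 745.7 = 3985.77 W
3253 min × 60 = 195180 s
E = P × t = 3985.77 W × 195180 s = 7.77943×10⁸ J
7.77943×10⁸ J ÷ (1055.06 J/BTU) = 737345 BTU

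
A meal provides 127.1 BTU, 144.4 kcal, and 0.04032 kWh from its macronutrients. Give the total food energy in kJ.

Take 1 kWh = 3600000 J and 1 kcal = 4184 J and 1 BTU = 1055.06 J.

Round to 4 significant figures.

127.1 BTU × 1055.06 → 134098 J
144.4 kcal × 4184 → 604170 J
0.04032 kWh × 3600000 → 145152 J
Sum: 134098 + 604170 + 145152 = 883420 J
In kJ: 883420 / 1000 = 883.42 kJ

883.4 kJ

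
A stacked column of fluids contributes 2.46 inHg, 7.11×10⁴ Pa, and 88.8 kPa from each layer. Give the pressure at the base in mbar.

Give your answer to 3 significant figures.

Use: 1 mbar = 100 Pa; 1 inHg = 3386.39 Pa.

1680 mbar

2.46 inHg × 3386.39 = 8330.52 Pa
7.11×10⁴ Pa (already Pa)
88.8 kPa × 1000 = 88800 Pa
Total: 8330.52 + 71100 + 88800 = 168231 Pa
In mbar: 168231 / 100 = 1682.31 mbar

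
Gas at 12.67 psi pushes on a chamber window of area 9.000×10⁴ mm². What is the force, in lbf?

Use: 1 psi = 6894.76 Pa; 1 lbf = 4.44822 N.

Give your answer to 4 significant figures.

12.67 psi × 6894.76 → 87356.6 Pa
9.000×10⁴ mm² × 10⁻⁶ → 0.09 m²
F = P × A = 87356.6 Pa × 0.09 m² = 7862.09 N
7862.09 N ÷ (4.44822 N/lbf) = 1767.47 lbf

1767 lbf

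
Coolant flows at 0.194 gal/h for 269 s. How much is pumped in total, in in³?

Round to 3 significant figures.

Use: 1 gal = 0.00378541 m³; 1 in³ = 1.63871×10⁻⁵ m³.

0.194 gal/h → 2.03992×10⁻⁷ m³/s
V = Q × t = 2.03992×10⁻⁷ × 269 = 5.48738×10⁻⁵ m³
In in³: 5.48738×10⁻⁵ / 1.63871×10⁻⁵ = 3.3486 in³

3.35 in³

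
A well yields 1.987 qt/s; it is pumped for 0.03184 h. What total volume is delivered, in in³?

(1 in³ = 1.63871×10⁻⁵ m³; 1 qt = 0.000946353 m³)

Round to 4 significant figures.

1.987 qt/s → 0.0018804 m³/s
0.03184 h → 114.624 s
V = Q × t = 0.0018804 × 114.624 = 0.215539 m³
In in³: 0.215539 / 1.63871×10⁻⁵ = 13153 in³

1.315×10⁴ in³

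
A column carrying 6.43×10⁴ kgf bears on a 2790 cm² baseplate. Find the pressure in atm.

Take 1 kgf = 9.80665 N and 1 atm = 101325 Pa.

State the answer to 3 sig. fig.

22.3 atm

6.43×10⁴ kgf × 9.80665 = 630568 N
2790 cm² × 0.0001 = 0.279 m²
P = F / A = 630568 N / 0.279 m² = 2.2601×10⁶ Pa
2.2601×10⁶ Pa ÷ (101325 Pa/atm) = 22.3055 atm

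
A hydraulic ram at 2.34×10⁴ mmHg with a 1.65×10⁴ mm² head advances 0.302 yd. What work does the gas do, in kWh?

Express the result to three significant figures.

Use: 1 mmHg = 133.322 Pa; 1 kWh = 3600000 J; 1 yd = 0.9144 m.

0.00395 kWh

2.34×10⁴ mmHg → 3.11973×10⁶ Pa
1.65×10⁴ mm² → 0.0165 m²
F = P × A = 3.11973×10⁶ × 0.0165 = 51475.5 N
0.302 yd → 0.276149 m
W = F × d = 51475.5 × 0.276149 = 14214.9 J
In kWh: 14214.9 / 3600000 = 0.00394858 kWh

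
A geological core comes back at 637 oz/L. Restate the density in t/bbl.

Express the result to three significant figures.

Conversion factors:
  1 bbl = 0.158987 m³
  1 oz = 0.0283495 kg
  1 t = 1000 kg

2.87 t/bbl

637 oz/L × 0.0283495 kg/oz ÷ 0.001 m³/L = 18058.6 kg/m³
18058.6 kg/m³ ÷ 1000 kg/t × 0.158987 m³/bbl = 2.87108 t/bbl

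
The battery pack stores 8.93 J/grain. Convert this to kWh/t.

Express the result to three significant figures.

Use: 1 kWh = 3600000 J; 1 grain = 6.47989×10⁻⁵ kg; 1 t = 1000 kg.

38.3 kWh/t

8.93 J/grain ÷ 6.47989×10⁻⁵ kg/grain = 137811 J/kg
137811 J/kg ÷ 3600000 J/kWh × 1000 kg/t = 38.2808 kWh/t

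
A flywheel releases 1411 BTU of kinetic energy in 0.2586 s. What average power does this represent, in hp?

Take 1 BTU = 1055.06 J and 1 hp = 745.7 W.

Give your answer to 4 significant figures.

1411 BTU × 1055.06 = 1.48869×10⁶ J
P = E / t = 1.48869×10⁶ J / 0.2586 s = 5.75673×10⁶ W
5.75673×10⁶ W ÷ (745.7 W/hp) = 7719.9 hp

7720 hp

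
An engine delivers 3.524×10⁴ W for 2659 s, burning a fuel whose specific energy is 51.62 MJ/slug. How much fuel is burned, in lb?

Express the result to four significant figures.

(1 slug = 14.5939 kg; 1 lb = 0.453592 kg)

E = P × t = 35240 × 2659 = 9.37032×10⁷ J
51.62 MJ/slug → 3.53709×10⁶ J/kg
m = E / e_s = 9.37032×10⁷ / 3.53709×10⁶ = 26.4916 kg
In lb: 26.4916 / 0.453592 = 58.404 lb

58.40 lb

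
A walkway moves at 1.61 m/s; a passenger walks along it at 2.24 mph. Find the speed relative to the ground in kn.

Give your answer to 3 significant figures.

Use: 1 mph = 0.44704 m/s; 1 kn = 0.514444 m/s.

1.61 m/s (already m/s)
2.24 mph × 0.44704 = 1.00137 m/s
Total: 1.61 + 1.00137 = 2.61137 m/s
In kn: 2.61137 / 0.514444 = 5.0761 kn

5.08 kn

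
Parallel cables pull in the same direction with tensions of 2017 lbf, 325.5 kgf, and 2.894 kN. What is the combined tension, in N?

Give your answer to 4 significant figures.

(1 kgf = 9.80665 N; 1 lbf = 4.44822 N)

1.506×10⁴ N

2017 lbf × 4.44822 = 8972.06 N
325.5 kgf × 9.80665 = 3192.06 N
2.894 kN × 1000 = 2894 N
Total: 8972.06 + 3192.06 + 2894 = 15058.1 N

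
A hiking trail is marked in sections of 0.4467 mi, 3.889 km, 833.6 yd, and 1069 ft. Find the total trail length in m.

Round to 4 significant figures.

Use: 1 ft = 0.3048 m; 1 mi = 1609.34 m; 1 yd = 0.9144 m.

0.4467 mi × 1609.34 = 718.892 m
3.889 km × 1000 = 3889 m
833.6 yd × 0.9144 = 762.244 m
1069 ft × 0.3048 = 325.831 m
Sum: 718.892 + 3889 + 762.244 + 325.831 = 5695.97 m

5696 m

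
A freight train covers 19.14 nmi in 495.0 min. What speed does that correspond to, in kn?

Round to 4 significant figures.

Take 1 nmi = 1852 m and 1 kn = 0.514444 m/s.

2.320 kn

19.14 nmi × 1852 = 35447.3 m
495.0 min × 60 = 29700 s
v = d / t = 35447.3 m / 29700 s = 1.19351 m/s
1.19351 m/s ÷ (0.514444 m/s/kn) = 2.32 kn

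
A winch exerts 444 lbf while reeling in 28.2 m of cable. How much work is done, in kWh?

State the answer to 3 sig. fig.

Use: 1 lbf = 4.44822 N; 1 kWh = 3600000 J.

444 lbf × 4.44822 = 1975.01 N
W = F × d = 1975.01 N × 28.2 m = 55695.3 J
55695.3 J ÷ (3600000 J/kWh) = 0.0154709 kWh

0.0155 kWh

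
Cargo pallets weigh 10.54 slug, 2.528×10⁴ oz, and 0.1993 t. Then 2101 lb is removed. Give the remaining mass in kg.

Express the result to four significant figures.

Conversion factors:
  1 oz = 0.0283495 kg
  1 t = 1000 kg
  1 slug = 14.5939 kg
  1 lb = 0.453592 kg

116.8 kg

10.54 slug × 14.5939 = 153.82 kg
2.528×10⁴ oz × 0.0283495 = 716.675 kg
0.1993 t × 1000 = 199.3 kg
2101 lb × 0.453592 = 952.997 kg
Result: 153.82 + 716.675 + 199.3 − 952.997 = 116.798 kg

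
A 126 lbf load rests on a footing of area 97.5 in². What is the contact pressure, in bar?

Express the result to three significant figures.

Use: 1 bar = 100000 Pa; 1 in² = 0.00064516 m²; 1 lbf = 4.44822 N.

0.0891 bar

126 lbf × 4.44822 = 560.476 N
97.5 in² × 0.00064516 = 0.0629031 m²
P = F / A = 560.476 N / 0.0629031 m² = 8910.15 Pa
8910.15 Pa ÷ (100000 Pa/bar) = 0.0891015 bar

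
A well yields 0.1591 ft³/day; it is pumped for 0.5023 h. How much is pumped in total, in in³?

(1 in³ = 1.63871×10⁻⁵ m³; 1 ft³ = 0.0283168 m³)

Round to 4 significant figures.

5.754 in³

0.1591 ft³/day → 5.21436×10⁻⁸ m³/s
0.5023 h → 1808.28 s
V = Q × t = 5.21436×10⁻⁸ × 1808.28 = 9.42902×10⁻⁵ m³
In in³: 9.42902×10⁻⁵ / 1.63871×10⁻⁵ = 5.75393 in³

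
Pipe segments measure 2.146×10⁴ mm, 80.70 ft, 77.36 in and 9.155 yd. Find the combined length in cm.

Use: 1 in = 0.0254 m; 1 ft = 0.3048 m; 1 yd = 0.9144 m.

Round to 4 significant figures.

2.146×10⁴ mm × 0.001 → 21.46 m
80.70 ft × 0.3048 → 24.5974 m
77.36 in × 0.0254 → 1.96494 m
9.155 yd × 0.9144 → 8.37133 m
Combined: 21.46 + 24.5974 + 1.96494 + 8.37133 = 56.3937 m
In cm: 56.3937 / 0.01 = 5639.37 cm

5639 cm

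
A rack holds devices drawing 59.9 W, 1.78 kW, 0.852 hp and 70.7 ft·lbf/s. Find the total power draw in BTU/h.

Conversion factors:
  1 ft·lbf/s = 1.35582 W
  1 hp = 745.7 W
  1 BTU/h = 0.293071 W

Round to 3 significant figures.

59.9 W (already W)
1.78 kW × 1000 → 1780 W
0.852 hp × 745.7 → 635.336 W
70.7 ft·lbf/s × 1.35582 → 95.8565 W
Sum: 59.9 + 1780 + 635.336 + 95.8565 = 2571.09 W
In BTU/h: 2571.09 / 0.293071 = 8772.93 BTU/h

8770 BTU/h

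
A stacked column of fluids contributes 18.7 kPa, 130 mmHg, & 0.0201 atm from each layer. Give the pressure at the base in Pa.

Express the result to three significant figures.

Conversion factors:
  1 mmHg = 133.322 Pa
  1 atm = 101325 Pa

18.7 kPa × 1000 = 18700 Pa
130 mmHg × 133.322 = 17331.9 Pa
0.0201 atm × 101325 = 2036.63 Pa
Sum: 18700 + 17331.9 + 2036.63 = 38068.5 Pa

3.81×10⁴ Pa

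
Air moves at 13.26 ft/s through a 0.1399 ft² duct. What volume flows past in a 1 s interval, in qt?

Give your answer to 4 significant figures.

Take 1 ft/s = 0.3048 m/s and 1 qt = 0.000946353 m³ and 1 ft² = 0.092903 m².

13.26 ft/s × 0.3048 = 4.04165 m/s
0.1399 ft² × 0.092903 = 0.0129971 m²
V = v × A × t = 4.04165 m/s × 0.0129971 m² × 1 s = 0.0525297 m³
0.0525297 m³ ÷ (0.000946353 m³/qt) = 55.5075 qt

55.51 qt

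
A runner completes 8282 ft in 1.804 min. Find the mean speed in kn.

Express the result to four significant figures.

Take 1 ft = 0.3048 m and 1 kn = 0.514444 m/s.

45.33 kn

8282 ft × 0.3048 → 2524.35 m
1.804 min × 60 → 108.24 s
v = d / t = 2524.35 m / 108.24 s = 23.3218 m/s
23.3218 m/s ÷ (0.514444 m/s/kn) = 45.334 kn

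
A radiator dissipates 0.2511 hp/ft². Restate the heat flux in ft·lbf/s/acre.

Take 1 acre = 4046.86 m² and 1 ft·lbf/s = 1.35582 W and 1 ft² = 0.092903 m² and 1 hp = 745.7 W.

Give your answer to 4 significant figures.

6.016×10⁶ ft·lbf/s/acre

0.2511 hp/ft² × 745.7 W/hp ÷ 0.092903 m²/ft² = 2015.49 W/m²
2015.49 W/m² ÷ 1.35582 W/ft·lbf/s × 4046.86 m²/acre = 6.01585×10⁶ ft·lbf/s/acre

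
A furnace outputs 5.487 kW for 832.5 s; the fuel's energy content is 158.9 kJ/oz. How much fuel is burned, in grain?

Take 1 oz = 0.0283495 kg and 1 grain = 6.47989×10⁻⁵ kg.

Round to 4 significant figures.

5.487 kW → 5487 W
E = P × t = 5487 × 832.5 = 4.56793×10⁶ J
158.9 kJ/oz → 5.60504×10⁶ J/kg
m = E / e_s = 4.56793×10⁶ / 5.60504×10⁶ = 0.814968 kg
In grain: 0.814968 / 6.47989×10⁻⁵ = 12576.9 grain

1.258×10⁴ grain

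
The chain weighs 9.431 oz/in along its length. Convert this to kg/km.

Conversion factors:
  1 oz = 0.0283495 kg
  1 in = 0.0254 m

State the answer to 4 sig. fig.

9.431 oz/in × 0.0283495 kg/oz ÷ 0.0254 m/in = 10.5261 kg/m
10.5261 kg/m × 1000 m/km = 10526.1 kg/km

1.053×10⁴ kg/km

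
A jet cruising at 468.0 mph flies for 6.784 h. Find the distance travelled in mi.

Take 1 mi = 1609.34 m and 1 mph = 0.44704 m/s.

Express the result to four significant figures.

3175 mi

468.0 mph × 0.44704 = 209.215 m/s
6.784 h × 3600 = 24422.4 s
d = v × t = 209.215 m/s × 24422.4 s = 5.10953×10⁶ m
5.10953×10⁶ m ÷ (1609.34 m/mi) = 3174.92 mi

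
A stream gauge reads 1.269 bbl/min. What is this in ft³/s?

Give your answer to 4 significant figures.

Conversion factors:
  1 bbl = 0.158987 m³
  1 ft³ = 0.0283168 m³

1.269 bbl/min × 0.158987 m³/bbl ÷ 60 s/min = 0.00336258 m³/s
0.00336258 m³/s ÷ 0.0283168 m³/ft³ = 0.118749 ft³/s

0.1187 ft³/s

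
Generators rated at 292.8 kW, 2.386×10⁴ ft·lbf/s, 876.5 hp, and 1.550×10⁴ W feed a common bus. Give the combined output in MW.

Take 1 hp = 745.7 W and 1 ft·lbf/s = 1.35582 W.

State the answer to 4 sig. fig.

292.8 kW × 1000 → 292800 W
2.386×10⁴ ft·lbf/s × 1.35582 → 32349.9 W
876.5 hp × 745.7 → 653606 W
1.550×10⁴ W (already W)
Total: 292800 + 32349.9 + 653606 + 15500 = 994256 W
In MW: 994256 / 1000000 = 0.994256 MW

0.9943 MW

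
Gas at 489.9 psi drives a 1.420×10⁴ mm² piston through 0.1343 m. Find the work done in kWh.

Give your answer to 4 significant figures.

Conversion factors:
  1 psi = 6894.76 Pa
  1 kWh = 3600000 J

0.001789 kWh

489.9 psi → 3.37774×10⁶ Pa
1.420×10⁴ mm² → 0.0142 m²
F = P × A = 3.37774×10⁶ × 0.0142 = 47963.9 N
W = F × d = 47963.9 × 0.1343 = 6441.55 J
In kWh: 6441.55 / 3600000 = 0.00178932 kWh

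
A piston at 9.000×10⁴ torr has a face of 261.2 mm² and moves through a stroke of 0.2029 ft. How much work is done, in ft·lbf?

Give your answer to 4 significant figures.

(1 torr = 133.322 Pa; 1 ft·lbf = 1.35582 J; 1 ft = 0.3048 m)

143.0 ft·lbf

9.000×10⁴ torr → 1.1999×10⁷ Pa
261.2 mm² → 2.612×10⁻⁴ m²
F = P × A = 1.1999×10⁷ × 2.612×10⁻⁴ = 3134.14 N
0.2029 ft → 0.0618439 m
W = F × d = 3134.14 × 0.0618439 = 193.827 J
In ft·lbf: 193.827 / 1.35582 = 142.959 ft·lbf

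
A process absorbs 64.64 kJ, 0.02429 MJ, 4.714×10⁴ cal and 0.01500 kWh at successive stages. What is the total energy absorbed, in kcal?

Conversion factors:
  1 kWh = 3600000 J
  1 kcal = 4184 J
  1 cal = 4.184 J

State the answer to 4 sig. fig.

64.64 kJ × 1000 = 64640 J
0.02429 MJ × 1000000 = 24290 J
4.714×10⁴ cal × 4.184 = 197234 J
0.01500 kWh × 3600000 = 54000 J
Sum: 64640 + 24290 + 197234 + 54000 = 340164 J
In kcal: 340164 / 4184 = 81.3011 kcal

81.30 kcal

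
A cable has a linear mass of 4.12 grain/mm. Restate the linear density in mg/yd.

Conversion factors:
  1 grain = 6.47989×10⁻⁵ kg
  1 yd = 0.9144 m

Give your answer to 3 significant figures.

4.12 grain/mm × 6.47989×10⁻⁵ kg/grain ÷ 0.001 m/mm = 0.266971 kg/m
0.266971 kg/m ÷ 10⁻⁶ kg/mg × 0.9144 m/yd = 244118 mg/yd

2.44×10⁵ mg/yd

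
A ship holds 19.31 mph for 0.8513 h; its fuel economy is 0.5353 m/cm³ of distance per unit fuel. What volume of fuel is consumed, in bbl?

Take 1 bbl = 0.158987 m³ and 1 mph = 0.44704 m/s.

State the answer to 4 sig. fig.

0.3109 bbl

19.31 mph → 8.63234 m/s
0.8513 h → 3064.68 s
d = v × t = 8.63234 × 3064.68 = 26455.4 m
0.5353 m/cm³ → 535300 m/m³
V = d / (distance per unit fuel) = 26455.4 / 535300 = 0.0494216 m³
In bbl: 0.0494216 / 0.158987 = 0.310853 bbl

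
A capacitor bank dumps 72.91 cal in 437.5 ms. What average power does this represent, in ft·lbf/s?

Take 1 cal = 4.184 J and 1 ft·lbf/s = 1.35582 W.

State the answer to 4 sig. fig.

514.3 ft·lbf/s

72.91 cal × 4.184 → 305.055 J
437.5 ms × 0.001 → 0.4375 s
P = E / t = 305.055 J / 0.4375 s = 697.269 W
697.269 W ÷ (1.35582 W/ft·lbf/s) = 514.278 ft·lbf/s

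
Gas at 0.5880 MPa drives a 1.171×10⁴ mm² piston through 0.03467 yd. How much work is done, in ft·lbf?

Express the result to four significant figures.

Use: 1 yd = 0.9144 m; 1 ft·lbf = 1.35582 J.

0.5880 MPa → 588000 Pa
1.171×10⁴ mm² → 0.01171 m²
F = P × A = 588000 × 0.01171 = 6885.48 N
0.03467 yd → 0.0317022 m
W = F × d = 6885.48 × 0.0317022 = 218.285 J
In ft·lbf: 218.285 / 1.35582 = 160.999 ft·lbf

161.0 ft·lbf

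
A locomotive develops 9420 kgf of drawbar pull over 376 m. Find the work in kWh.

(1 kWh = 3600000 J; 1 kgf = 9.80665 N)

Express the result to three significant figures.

9.65 kWh

9420 kgf × 9.80665 = 92378.6 N
W = F × d = 92378.6 N × 376 m = 3.47344×10⁷ J
3.47344×10⁷ J ÷ (3600000 J/kWh) = 9.64844 kWh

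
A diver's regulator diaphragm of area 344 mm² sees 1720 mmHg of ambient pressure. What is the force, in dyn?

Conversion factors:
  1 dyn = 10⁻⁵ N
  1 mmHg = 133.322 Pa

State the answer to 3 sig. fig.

1720 mmHg × 133.322 → 229314 Pa
344 mm² × 10⁻⁶ → 3.44×10⁻⁴ m²
F = P × A = 229314 Pa × 3.44×10⁻⁴ m² = 78.884 N
78.884 N ÷ (10⁻⁵ N/dyn) = 7.8884×10⁶ dyn

7.89×10⁶ dyn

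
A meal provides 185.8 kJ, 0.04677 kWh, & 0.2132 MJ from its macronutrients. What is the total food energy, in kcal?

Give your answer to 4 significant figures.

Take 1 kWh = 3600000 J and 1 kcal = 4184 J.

135.6 kcal

185.8 kJ × 1000 = 185800 J
0.04677 kWh × 3600000 = 168372 J
0.2132 MJ × 1000000 = 213200 J
Combined: 185800 + 168372 + 213200 = 567372 J
In kcal: 567372 / 4184 = 135.605 kcal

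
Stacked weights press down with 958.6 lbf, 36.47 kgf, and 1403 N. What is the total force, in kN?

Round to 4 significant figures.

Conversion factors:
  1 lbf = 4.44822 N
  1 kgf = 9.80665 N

6.025 kN

958.6 lbf × 4.44822 → 4264.06 N
36.47 kgf × 9.80665 → 357.649 N
1403 N (already N)
Sum: 4264.06 + 357.649 + 1403 = 6024.71 N
In kN: 6024.71 / 1000 = 6.02471 kN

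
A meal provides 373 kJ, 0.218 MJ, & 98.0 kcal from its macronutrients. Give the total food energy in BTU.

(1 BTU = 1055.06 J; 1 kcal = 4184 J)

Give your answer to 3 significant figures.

949 BTU

373 kJ × 1000 → 373000 J
0.218 MJ × 1000000 → 218000 J
98.0 kcal × 4184 → 410032 J
Sum: 373000 + 218000 + 410032 = 1.00103×10⁶ J
In BTU: 1.00103×10⁶ / 1055.06 = 948.79 BTU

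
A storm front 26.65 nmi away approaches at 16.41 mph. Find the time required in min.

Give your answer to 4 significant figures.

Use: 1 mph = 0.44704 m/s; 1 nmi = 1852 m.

26.65 nmi × 1852 = 49355.8 m
16.41 mph × 0.44704 = 7.33593 m/s
t = d / v = 49355.8 m / 7.33593 m/s = 6727.95 s
6727.95 s ÷ (60 s/min) = 112.132 min

112.1 min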